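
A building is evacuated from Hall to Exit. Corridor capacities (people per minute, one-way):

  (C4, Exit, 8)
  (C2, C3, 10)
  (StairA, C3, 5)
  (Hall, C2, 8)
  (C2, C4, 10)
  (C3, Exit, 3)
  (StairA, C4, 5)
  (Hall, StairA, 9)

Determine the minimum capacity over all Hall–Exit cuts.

11

Augment Hall→StairA→C4→Exit: bottleneck 5, flow now 5.
Augment Hall→StairA→C3→Exit: bottleneck 3, flow now 8.
Augment Hall→C2→C4→Exit: bottleneck 3, flow now 11.
No augmenting path remains; maximum flow = 11.
By max-flow min-cut, the minimum cut capacity equals the max flow.
In the residual graph, reachable from Hall: {Hall, StairA, C2, C4, C3}.
Min-cut edges: C4→Exit (8), C3→Exit (3); capacity 8 + 3 = 11.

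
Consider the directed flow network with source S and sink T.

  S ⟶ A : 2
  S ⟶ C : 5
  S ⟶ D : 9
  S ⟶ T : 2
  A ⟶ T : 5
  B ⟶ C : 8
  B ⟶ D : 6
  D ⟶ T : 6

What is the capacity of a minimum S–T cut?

10

Augment S→T: bottleneck 2, flow now 2.
Augment S→A→T: bottleneck 2, flow now 4.
Augment S→D→T: bottleneck 6, flow now 10.
No augmenting path remains; maximum flow = 10.
By max-flow min-cut, the minimum cut capacity equals the max flow.
In the residual graph, reachable from S: {S, C, D}.
Min-cut edges: S→A (2), S→T (2), D→T (6); capacity 2 + 2 + 6 = 10.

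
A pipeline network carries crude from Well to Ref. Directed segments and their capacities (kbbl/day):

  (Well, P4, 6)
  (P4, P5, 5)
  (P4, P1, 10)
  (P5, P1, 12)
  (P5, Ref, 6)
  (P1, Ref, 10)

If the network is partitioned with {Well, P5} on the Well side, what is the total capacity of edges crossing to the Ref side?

Edges leaving {Well, P5}: Well→P4 (6), P5→P1 (12), P5→Ref (6).
Cut capacity = 6 + 12 + 6 = 24.

24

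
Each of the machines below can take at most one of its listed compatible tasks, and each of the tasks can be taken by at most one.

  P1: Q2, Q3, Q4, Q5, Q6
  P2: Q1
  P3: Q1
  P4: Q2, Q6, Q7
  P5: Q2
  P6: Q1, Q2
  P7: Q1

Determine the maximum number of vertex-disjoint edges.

Unit-capacity flow: source→left, listed edges, right→sink; max matching = max flow.
Augmenting path P1→Q2 (+1); matched 1.
Augmenting path P2→Q1 (+1); matched 2.
Augmenting path P4→Q6 (+1); matched 3.
Augmenting path P5→Q2→P1→Q3 (+1); matched 4.
No augmenting path remains; maximum matching = 4.
König certificate: {P1, P4, Q1, Q2} is a vertex cover of size 4 (every listed pair touches it), so no matching can be larger.

4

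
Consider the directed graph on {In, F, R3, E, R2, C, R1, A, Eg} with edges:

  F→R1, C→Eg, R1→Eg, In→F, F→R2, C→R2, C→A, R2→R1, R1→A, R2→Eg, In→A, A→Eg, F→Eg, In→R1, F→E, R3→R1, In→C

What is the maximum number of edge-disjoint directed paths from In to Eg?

4

Assign every edge capacity 1; by Menger, the answer equals the max flow.
Path In→F→Eg (+1); total 1.
Path In→C→Eg (+1); total 2.
Path In→R1→Eg (+1); total 3.
Path In→A→Eg (+1); total 4.
No residual In→Eg path; max flow = 4.
Certifying cut of size 4: {In→A, In→C, In→F, In→R1}.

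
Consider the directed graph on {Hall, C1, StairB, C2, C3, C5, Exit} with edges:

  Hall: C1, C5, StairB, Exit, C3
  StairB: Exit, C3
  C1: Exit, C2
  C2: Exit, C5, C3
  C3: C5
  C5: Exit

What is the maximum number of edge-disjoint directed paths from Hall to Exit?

Assign every edge capacity 1; by Menger, the answer equals the max flow.
Path Hall→Exit (+1); total 1.
Path Hall→C1→Exit (+1); total 2.
Path Hall→StairB→Exit (+1); total 3.
Path Hall→C5→Exit (+1); total 4.
No residual Hall→Exit path; max flow = 4.
Certifying cut of size 4: {C5→Exit, Hall→C1, Hall→Exit, Hall→StairB}.

4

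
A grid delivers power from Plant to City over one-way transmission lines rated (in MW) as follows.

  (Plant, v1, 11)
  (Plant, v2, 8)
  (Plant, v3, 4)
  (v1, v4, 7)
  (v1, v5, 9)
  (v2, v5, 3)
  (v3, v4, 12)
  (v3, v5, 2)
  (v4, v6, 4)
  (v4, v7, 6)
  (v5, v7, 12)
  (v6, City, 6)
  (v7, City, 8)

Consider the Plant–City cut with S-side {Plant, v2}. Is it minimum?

Given cut capacity: 11 + 4 + 3 = 18.
Augment Plant→v1→v4→v6→City: bottleneck 4, flow now 4.
Augment Plant→v1→v4→v7→City: bottleneck 3, flow now 7.
Augment Plant→v1→v5→v7→City: bottleneck 4, flow now 11.
Augment Plant→v2→v5→v7→City: bottleneck 1, flow now 12.
No augmenting path remains; maximum flow = 12.
In the residual graph, reachable from Plant: {Plant, v1, v2, v3, v4, v5, v7}.
Min-cut edges: v4→v6 (4), v7→City (8); capacity 4 + 8 = 12.
Cut capacity 18 exceeds the max flow 12, so it is not minimum.

No — its capacity is 18, but the minimum cut has capacity 12.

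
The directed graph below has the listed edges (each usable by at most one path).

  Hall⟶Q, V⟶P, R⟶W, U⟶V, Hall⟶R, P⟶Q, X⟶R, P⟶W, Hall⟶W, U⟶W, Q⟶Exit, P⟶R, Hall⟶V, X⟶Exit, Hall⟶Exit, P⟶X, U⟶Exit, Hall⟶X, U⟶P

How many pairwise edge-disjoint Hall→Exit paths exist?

3

Assign every edge capacity 1; by Menger, the answer equals the max flow.
Path Hall→Exit (+1); total 1.
Path Hall→Q→Exit (+1); total 2.
Path Hall→X→Exit (+1); total 3.
No residual Hall→Exit path; max flow = 3.
Certifying cut of size 3: {Hall→Exit, Q→Exit, X→Exit}.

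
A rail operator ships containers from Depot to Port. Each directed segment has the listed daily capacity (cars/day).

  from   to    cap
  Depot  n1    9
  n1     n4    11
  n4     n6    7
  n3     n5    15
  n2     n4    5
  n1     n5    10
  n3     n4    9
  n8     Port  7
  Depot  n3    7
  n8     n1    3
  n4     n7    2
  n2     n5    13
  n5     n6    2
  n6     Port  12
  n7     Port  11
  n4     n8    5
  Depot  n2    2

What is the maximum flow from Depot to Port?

16

Augment Depot→n1→n4→n6→Port: bottleneck 7, flow now 7.
Augment Depot→n1→n4→n7→Port: bottleneck 2, flow now 9.
Augment Depot→n2→n4→n8→Port: bottleneck 2, flow now 11.
Augment Depot→n3→n4→n8→Port: bottleneck 3, flow now 14.
Augment Depot→n3→n5→n6→Port: bottleneck 2, flow now 16.
No augmenting path remains; maximum flow = 16.
In the residual graph, reachable from Depot: {Depot, n1, n2, n3, n4, n5}.
Min-cut edges: n4→n6 (7), n4→n7 (2), n4→n8 (5), n5→n6 (2); capacity 7 + 2 + 5 + 2 = 16.
This cut is saturated, so no flow can exceed 16.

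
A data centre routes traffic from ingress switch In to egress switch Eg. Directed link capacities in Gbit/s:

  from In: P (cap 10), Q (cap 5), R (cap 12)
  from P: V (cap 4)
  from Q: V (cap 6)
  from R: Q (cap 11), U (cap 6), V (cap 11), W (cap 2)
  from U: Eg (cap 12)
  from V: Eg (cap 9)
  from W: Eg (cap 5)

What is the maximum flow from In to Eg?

Augment In→P→V→Eg: bottleneck 4, flow now 4.
Augment In→Q→V→Eg: bottleneck 5, flow now 9.
Augment In→R→U→Eg: bottleneck 6, flow now 15.
Augment In→R→W→Eg: bottleneck 2, flow now 17.
No augmenting path remains; maximum flow = 17.
In the residual graph, reachable from In: {In, P, Q, R, V}.
Min-cut edges: R→U (6), R→W (2), V→Eg (9); capacity 6 + 2 + 9 = 17.
This cut is saturated, so no flow can exceed 17.

17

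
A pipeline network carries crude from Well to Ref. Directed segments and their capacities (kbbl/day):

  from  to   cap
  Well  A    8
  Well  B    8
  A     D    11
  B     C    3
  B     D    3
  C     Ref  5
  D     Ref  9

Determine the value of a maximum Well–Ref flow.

Augment Well→A→D→Ref: bottleneck 8, flow now 8.
Augment Well→B→C→Ref: bottleneck 3, flow now 11.
Augment Well→B→D→Ref: bottleneck 1, flow now 12.
No augmenting path remains; maximum flow = 12.
In the residual graph, reachable from Well: {Well, A, B, D}.
Min-cut edges: B→C (3), D→Ref (9); capacity 3 + 9 = 12.
This cut is saturated, so no flow can exceed 12.

12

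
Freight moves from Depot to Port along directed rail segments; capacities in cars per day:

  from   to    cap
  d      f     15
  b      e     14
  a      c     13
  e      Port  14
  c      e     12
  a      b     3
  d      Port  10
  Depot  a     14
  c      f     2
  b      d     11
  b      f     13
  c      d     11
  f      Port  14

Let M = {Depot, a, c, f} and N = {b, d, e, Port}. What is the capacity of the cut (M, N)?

Edges leaving {Depot, a, c, f}: a→b (3), c→d (11), c→e (12), f→Port (14).
Cut capacity = 3 + 11 + 12 + 14 = 40.

40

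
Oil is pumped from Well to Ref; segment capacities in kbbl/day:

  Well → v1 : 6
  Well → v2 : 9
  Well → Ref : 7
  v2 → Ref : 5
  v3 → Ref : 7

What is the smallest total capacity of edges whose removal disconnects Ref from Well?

Augment Well→Ref: bottleneck 7, flow now 7.
Augment Well→v2→Ref: bottleneck 5, flow now 12.
No augmenting path remains; maximum flow = 12.
By max-flow min-cut, the minimum cut capacity equals the max flow.
In the residual graph, reachable from Well: {Well, v1, v2}.
Min-cut edges: Well→Ref (7), v2→Ref (5); capacity 7 + 5 = 12.

12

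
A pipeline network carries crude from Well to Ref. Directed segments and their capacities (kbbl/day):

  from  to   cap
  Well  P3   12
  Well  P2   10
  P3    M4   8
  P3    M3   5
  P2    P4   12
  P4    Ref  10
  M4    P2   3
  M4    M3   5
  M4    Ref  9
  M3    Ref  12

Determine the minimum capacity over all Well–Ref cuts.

Augment Well→P3→M4→Ref: bottleneck 8, flow now 8.
Augment Well→P3→M3→Ref: bottleneck 4, flow now 12.
Augment Well→P2→P4→Ref: bottleneck 10, flow now 22.
No augmenting path remains; maximum flow = 22.
By max-flow min-cut, the minimum cut capacity equals the max flow.
In the residual graph, reachable from Well: {Well}.
Min-cut edges: Well→P3 (12), Well→P2 (10); capacity 12 + 10 = 22.

22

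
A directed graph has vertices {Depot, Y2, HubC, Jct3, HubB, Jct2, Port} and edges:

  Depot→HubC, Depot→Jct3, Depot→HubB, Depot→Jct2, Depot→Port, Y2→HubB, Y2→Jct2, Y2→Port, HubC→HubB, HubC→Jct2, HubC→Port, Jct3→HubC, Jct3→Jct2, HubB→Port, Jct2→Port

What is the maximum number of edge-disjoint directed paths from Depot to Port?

4

Assign every edge capacity 1; by Menger, the answer equals the max flow.
Path Depot→Port (+1); total 1.
Path Depot→HubC→Port (+1); total 2.
Path Depot→HubB→Port (+1); total 3.
Path Depot→Jct2→Port (+1); total 4.
No residual Depot→Port path; max flow = 4.
Certifying cut of size 4: {Depot→Port, HubB→Port, HubC→Port, Jct2→Port}.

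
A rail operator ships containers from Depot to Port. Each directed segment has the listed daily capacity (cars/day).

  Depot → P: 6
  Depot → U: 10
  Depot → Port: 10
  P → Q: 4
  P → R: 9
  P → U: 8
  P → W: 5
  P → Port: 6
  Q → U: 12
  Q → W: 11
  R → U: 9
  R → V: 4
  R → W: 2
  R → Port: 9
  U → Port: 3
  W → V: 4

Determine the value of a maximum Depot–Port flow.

Augment Depot→Port: bottleneck 10, flow now 10.
Augment Depot→P→Port: bottleneck 6, flow now 16.
Augment Depot→U→Port: bottleneck 3, flow now 19.
No augmenting path remains; maximum flow = 19.
In the residual graph, reachable from Depot: {Depot, U}.
Min-cut edges: Depot→P (6), Depot→Port (10), U→Port (3); capacity 6 + 10 + 3 = 19.
This cut is saturated, so no flow can exceed 19.

19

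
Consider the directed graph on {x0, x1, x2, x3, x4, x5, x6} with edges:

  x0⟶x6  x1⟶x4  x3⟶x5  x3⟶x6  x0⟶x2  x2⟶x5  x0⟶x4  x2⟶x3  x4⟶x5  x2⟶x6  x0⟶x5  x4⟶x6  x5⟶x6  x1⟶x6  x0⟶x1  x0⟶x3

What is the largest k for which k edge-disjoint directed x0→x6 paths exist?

6

Assign every edge capacity 1; by Menger, the answer equals the max flow.
Path x0→x6 (+1); total 1.
Path x0→x1→x6 (+1); total 2.
Path x0→x2→x6 (+1); total 3.
Path x0→x3→x6 (+1); total 4.
Path x0→x4→x6 (+1); total 5.
Path x0→x5→x6 (+1); total 6.
No residual x0→x6 path; max flow = 6.
Certifying cut of size 6: {x0→x1, x0→x2, x0→x3, x0→x4, x0→x5, x0→x6}.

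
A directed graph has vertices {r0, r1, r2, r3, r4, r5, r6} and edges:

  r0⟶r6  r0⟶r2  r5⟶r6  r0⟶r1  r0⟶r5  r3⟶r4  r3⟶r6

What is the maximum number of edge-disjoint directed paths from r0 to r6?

2

Assign every edge capacity 1; by Menger, the answer equals the max flow.
Path r0→r6 (+1); total 1.
Path r0→r5→r6 (+1); total 2.
No residual r0→r6 path; max flow = 2.
Certifying cut of size 2: {r0→r5, r0→r6}.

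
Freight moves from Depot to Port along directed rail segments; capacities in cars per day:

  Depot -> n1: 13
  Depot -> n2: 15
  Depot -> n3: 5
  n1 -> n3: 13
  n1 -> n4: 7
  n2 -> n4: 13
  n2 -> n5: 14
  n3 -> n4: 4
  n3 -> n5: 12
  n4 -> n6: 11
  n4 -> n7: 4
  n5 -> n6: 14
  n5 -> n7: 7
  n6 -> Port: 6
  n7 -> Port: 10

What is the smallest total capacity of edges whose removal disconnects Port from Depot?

16

Augment Depot→n1→n4→n6→Port: bottleneck 6, flow now 6.
Augment Depot→n1→n4→n7→Port: bottleneck 1, flow now 7.
Augment Depot→n2→n4→n7→Port: bottleneck 3, flow now 10.
Augment Depot→n2→n5→n7→Port: bottleneck 6, flow now 16.
No augmenting path remains; maximum flow = 16.
By max-flow min-cut, the minimum cut capacity equals the max flow.
In the residual graph, reachable from Depot: {Depot, n1, n2, n3, n4, n5, n6, n7}.
Min-cut edges: n6→Port (6), n7→Port (10); capacity 6 + 10 = 16.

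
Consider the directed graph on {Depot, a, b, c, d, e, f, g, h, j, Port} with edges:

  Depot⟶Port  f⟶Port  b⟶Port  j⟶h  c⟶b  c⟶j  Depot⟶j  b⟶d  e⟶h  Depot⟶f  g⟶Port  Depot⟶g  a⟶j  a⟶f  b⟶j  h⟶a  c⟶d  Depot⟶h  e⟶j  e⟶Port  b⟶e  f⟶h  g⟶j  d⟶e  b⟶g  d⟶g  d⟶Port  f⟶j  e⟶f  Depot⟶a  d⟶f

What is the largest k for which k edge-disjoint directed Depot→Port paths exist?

3

Assign every edge capacity 1; by Menger, the answer equals the max flow.
Path Depot→Port (+1); total 1.
Path Depot→f→Port (+1); total 2.
Path Depot→g→Port (+1); total 3.
No residual Depot→Port path; max flow = 3.
Certifying cut of size 3: {Depot→Port, Depot→g, f→Port}.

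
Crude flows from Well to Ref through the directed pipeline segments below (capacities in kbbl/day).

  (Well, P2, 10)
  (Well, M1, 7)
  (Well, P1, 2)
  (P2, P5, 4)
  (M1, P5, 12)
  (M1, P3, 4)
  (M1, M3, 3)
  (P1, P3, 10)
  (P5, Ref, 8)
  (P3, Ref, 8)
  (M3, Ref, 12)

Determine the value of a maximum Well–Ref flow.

13

Augment Well→P2→P5→Ref: bottleneck 4, flow now 4.
Augment Well→M1→P5→Ref: bottleneck 4, flow now 8.
Augment Well→M1→P3→Ref: bottleneck 3, flow now 11.
Augment Well→P1→P3→Ref: bottleneck 2, flow now 13.
No augmenting path remains; maximum flow = 13.
In the residual graph, reachable from Well: {Well, P2}.
Min-cut edges: Well→M1 (7), Well→P1 (2), P2→P5 (4); capacity 7 + 2 + 4 = 13.
This cut is saturated, so no flow can exceed 13.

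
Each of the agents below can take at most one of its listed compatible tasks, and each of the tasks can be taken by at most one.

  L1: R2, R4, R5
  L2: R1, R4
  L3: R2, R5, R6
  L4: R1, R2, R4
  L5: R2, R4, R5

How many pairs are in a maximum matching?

5

Unit-capacity flow: source→left, listed edges, right→sink; max matching = max flow.
Augmenting path L1→R2 (+1); matched 1.
Augmenting path L2→R1 (+1); matched 2.
Augmenting path L3→R5 (+1); matched 3.
Augmenting path L4→R4 (+1); matched 4.
Augmenting path L5→R5→L3→R6 (+1); matched 5.
No augmenting path remains; maximum matching = 5.
König certificate: {L1, L2, L3, L4, L5} is a vertex cover of size 5 (every listed pair touches it), so no matching can be larger.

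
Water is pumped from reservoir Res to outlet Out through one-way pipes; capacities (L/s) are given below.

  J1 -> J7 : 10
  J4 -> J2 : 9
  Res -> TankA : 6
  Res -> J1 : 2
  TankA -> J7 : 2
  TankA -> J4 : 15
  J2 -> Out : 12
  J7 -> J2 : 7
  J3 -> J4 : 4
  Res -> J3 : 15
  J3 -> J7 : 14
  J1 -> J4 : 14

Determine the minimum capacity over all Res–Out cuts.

12

Augment Res→J1→J7→J2→Out: bottleneck 2, flow now 2.
Augment Res→J3→J7→J2→Out: bottleneck 5, flow now 7.
Augment Res→J3→J4→J2→Out: bottleneck 4, flow now 11.
Augment Res→TankA→J4→J2→Out: bottleneck 1, flow now 12.
No augmenting path remains; maximum flow = 12.
By max-flow min-cut, the minimum cut capacity equals the max flow.
In the residual graph, reachable from Res: {Res, J1, J3, TankA, J7, J4, J2}.
Min-cut edges: J2→Out (12); capacity 12 = 12.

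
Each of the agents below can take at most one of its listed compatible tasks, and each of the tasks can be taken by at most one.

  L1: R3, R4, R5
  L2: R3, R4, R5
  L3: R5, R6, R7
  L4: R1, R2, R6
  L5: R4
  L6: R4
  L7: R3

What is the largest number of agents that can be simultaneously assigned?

Unit-capacity flow: source→left, listed edges, right→sink; max matching = max flow.
Augmenting path L1→R3 (+1); matched 1.
Augmenting path L2→R4 (+1); matched 2.
Augmenting path L3→R5 (+1); matched 3.
Augmenting path L4→R1 (+1); matched 4.
Augmenting path L5→R4→L2→R5→L3→R6 (+1); matched 5.
No augmenting path remains; maximum matching = 5.
König certificate: {L3, L4, R3, R4, R5} is a vertex cover of size 5 (every listed pair touches it), so no matching can be larger.

5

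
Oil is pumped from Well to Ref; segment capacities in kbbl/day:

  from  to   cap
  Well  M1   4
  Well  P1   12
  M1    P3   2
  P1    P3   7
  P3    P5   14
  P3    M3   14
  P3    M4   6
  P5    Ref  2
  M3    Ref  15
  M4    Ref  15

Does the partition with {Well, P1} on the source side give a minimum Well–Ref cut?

No — its capacity is 11, but the minimum cut has capacity 9.

Given cut capacity: 4 + 7 = 11.
Augment Well→M1→P3→P5→Ref: bottleneck 2, flow now 2.
Augment Well→P1→P3→M3→Ref: bottleneck 7, flow now 9.
No augmenting path remains; maximum flow = 9.
In the residual graph, reachable from Well: {Well, M1, P1}.
Min-cut edges: M1→P3 (2), P1→P3 (7); capacity 2 + 7 = 9.
Cut capacity 11 exceeds the max flow 9, so it is not minimum.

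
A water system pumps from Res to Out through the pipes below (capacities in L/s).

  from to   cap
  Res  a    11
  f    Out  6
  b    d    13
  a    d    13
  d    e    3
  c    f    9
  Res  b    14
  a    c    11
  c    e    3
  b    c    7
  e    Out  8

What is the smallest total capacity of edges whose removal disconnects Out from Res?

Augment Res→a→c→e→Out: bottleneck 3, flow now 3.
Augment Res→a→c→f→Out: bottleneck 6, flow now 9.
Augment Res→a→d→e→Out: bottleneck 2, flow now 11.
Augment Res→b→d→e→Out: bottleneck 1, flow now 12.
No augmenting path remains; maximum flow = 12.
By max-flow min-cut, the minimum cut capacity equals the max flow.
In the residual graph, reachable from Res: {Res, a, b, c, d, f}.
Min-cut edges: c→e (3), d→e (3), f→Out (6); capacity 3 + 3 + 6 = 12.

12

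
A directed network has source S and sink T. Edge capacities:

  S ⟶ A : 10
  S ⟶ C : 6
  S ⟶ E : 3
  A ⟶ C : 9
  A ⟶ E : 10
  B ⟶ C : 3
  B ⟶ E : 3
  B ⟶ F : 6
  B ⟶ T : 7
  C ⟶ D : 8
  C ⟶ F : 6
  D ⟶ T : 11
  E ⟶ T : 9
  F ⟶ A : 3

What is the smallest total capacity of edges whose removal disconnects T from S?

Augment S→E→T: bottleneck 3, flow now 3.
Augment S→A→E→T: bottleneck 6, flow now 9.
Augment S→C→D→T: bottleneck 6, flow now 15.
Augment S→A→C→D→T: bottleneck 2, flow now 17.
No augmenting path remains; maximum flow = 17.
By max-flow min-cut, the minimum cut capacity equals the max flow.
In the residual graph, reachable from S: {S, A, C, E, F}.
Min-cut edges: C→D (8), E→T (9); capacity 8 + 9 = 17.

17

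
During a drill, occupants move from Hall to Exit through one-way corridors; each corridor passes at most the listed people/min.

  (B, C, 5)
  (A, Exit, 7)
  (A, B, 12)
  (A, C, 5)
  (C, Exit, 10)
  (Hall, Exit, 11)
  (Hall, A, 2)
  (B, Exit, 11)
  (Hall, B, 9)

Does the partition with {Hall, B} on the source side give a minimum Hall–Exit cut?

Given cut capacity: 2 + 11 + 5 + 11 = 29.
Augment Hall→Exit: bottleneck 11, flow now 11.
Augment Hall→A→Exit: bottleneck 2, flow now 13.
Augment Hall→B→Exit: bottleneck 9, flow now 22.
No augmenting path remains; maximum flow = 22.
In the residual graph, reachable from Hall: {Hall}.
Min-cut edges: Hall→A (2), Hall→B (9), Hall→Exit (11); capacity 2 + 9 + 11 = 22.
Cut capacity 29 exceeds the max flow 22, so it is not minimum.

No — its capacity is 29, but the minimum cut has capacity 22.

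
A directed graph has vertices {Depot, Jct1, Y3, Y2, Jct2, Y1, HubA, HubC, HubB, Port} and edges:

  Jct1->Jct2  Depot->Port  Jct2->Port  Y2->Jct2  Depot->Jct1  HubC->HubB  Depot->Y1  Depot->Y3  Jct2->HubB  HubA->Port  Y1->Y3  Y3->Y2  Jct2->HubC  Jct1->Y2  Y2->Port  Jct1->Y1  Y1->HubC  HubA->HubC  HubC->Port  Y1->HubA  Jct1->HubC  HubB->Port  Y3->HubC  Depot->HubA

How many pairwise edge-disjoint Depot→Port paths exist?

Assign every edge capacity 1; by Menger, the answer equals the max flow.
Path Depot→Port (+1); total 1.
Path Depot→HubA→Port (+1); total 2.
Path Depot→Jct1→Y2→Port (+1); total 3.
Path Depot→Y3→HubC→Port (+1); total 4.
Path Depot→Y1→HubC→HubB→Port (+1); total 5.
No residual Depot→Port path; max flow = 5.
Certifying cut of size 5: {Depot→HubA, Depot→Jct1, Depot→Port, Depot→Y1, Depot→Y3}.

5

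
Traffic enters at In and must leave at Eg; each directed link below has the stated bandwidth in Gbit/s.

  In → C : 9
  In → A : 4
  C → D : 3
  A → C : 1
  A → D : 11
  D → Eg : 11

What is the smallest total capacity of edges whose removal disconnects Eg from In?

7

Augment In→C→D→Eg: bottleneck 3, flow now 3.
Augment In→A→D→Eg: bottleneck 4, flow now 7.
No augmenting path remains; maximum flow = 7.
By max-flow min-cut, the minimum cut capacity equals the max flow.
In the residual graph, reachable from In: {In, C}.
Min-cut edges: In→A (4), C→D (3); capacity 4 + 3 = 7.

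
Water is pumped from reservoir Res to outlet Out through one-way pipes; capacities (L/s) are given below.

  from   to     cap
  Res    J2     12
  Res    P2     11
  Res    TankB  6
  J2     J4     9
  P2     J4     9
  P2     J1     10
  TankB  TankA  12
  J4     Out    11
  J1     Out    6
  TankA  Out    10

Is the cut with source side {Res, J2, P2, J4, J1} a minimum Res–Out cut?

Yes — it is a minimum cut (capacity 23).

Given cut capacity: 6 + 11 + 6 = 23.
Augment Res→J2→J4→Out: bottleneck 9, flow now 9.
Augment Res→P2→J4→Out: bottleneck 2, flow now 11.
Augment Res→P2→J1→Out: bottleneck 6, flow now 17.
Augment Res→TankB→TankA→Out: bottleneck 6, flow now 23.
No augmenting path remains; maximum flow = 23.
Cut capacity 23 equals the max flow, so it is a minimum cut.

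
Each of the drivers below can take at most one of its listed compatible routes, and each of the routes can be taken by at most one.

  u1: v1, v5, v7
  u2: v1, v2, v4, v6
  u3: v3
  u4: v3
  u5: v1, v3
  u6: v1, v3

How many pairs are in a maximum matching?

Unit-capacity flow: source→left, listed edges, right→sink; max matching = max flow.
Augmenting path u1→v1 (+1); matched 1.
Augmenting path u2→v2 (+1); matched 2.
Augmenting path u3→v3 (+1); matched 3.
Augmenting path u5→v1→u1→v5 (+1); matched 4.
No augmenting path remains; maximum matching = 4.
König certificate: {u1, u2, v1, v3} is a vertex cover of size 4 (every listed pair touches it), so no matching can be larger.

4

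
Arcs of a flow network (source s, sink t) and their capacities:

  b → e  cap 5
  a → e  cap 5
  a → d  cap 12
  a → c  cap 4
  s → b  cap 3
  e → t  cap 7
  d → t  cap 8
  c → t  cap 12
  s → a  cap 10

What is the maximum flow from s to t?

13

Augment s→a→c→t: bottleneck 4, flow now 4.
Augment s→a→d→t: bottleneck 6, flow now 10.
Augment s→b→e→t: bottleneck 3, flow now 13.
No augmenting path remains; maximum flow = 13.
In the residual graph, reachable from s: {s}.
Min-cut edges: s→a (10), s→b (3); capacity 10 + 3 = 13.
This cut is saturated, so no flow can exceed 13.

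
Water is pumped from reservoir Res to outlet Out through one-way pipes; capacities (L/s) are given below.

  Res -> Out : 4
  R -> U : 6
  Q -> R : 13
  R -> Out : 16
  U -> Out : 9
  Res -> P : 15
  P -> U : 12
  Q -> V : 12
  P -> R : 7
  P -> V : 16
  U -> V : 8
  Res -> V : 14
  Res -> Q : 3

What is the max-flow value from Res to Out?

Augment Res→Out: bottleneck 4, flow now 4.
Augment Res→P→R→Out: bottleneck 7, flow now 11.
Augment Res→P→U→Out: bottleneck 8, flow now 19.
Augment Res→Q→R→Out: bottleneck 3, flow now 22.
No augmenting path remains; maximum flow = 22.
In the residual graph, reachable from Res: {Res, V}.
Min-cut edges: Res→P (15), Res→Q (3), Res→Out (4); capacity 15 + 3 + 4 = 22.
This cut is saturated, so no flow can exceed 22.

22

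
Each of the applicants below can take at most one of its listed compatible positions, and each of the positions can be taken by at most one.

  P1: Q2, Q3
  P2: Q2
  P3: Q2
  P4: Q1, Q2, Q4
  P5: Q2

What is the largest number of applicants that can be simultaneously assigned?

3

Unit-capacity flow: source→left, listed edges, right→sink; max matching = max flow.
Augmenting path P1→Q2 (+1); matched 1.
Augmenting path P4→Q1 (+1); matched 2.
Augmenting path P2→Q2→P1→Q3 (+1); matched 3.
No augmenting path remains; maximum matching = 3.
König certificate: {P1, P4, Q2} is a vertex cover of size 3 (every listed pair touches it), so no matching can be larger.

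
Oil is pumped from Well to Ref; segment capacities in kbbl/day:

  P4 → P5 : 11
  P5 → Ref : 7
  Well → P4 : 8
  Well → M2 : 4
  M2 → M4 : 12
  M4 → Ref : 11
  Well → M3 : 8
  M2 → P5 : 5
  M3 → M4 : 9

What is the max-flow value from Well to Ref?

Augment Well→M2→M4→Ref: bottleneck 4, flow now 4.
Augment Well→M3→M4→Ref: bottleneck 7, flow now 11.
Augment Well→P4→P5→Ref: bottleneck 7, flow now 18.
No augmenting path remains; maximum flow = 18.
In the residual graph, reachable from Well: {Well, M2, M3, P4, M4, P5}.
Min-cut edges: M4→Ref (11), P5→Ref (7); capacity 11 + 7 = 18.
This cut is saturated, so no flow can exceed 18.

18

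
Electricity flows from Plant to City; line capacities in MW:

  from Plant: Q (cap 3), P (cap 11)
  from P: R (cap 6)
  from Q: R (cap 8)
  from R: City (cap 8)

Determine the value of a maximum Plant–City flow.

Augment Plant→P→R→City: bottleneck 6, flow now 6.
Augment Plant→Q→R→City: bottleneck 2, flow now 8.
No augmenting path remains; maximum flow = 8.
In the residual graph, reachable from Plant: {Plant, P, Q, R}.
Min-cut edges: R→City (8); capacity 8 = 8.
This cut is saturated, so no flow can exceed 8.

8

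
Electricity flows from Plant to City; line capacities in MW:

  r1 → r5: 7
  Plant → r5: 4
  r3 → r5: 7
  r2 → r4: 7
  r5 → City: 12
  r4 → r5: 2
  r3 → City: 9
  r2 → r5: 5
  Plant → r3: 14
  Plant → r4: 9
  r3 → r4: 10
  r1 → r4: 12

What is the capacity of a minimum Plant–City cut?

Augment Plant→r3→City: bottleneck 9, flow now 9.
Augment Plant→r5→City: bottleneck 4, flow now 13.
Augment Plant→r3→r5→City: bottleneck 5, flow now 18.
Augment Plant→r4→r5→City: bottleneck 2, flow now 20.
No augmenting path remains; maximum flow = 20.
By max-flow min-cut, the minimum cut capacity equals the max flow.
In the residual graph, reachable from Plant: {Plant, r4}.
Min-cut edges: Plant→r3 (14), Plant→r5 (4), r4→r5 (2); capacity 14 + 4 + 2 = 20.

20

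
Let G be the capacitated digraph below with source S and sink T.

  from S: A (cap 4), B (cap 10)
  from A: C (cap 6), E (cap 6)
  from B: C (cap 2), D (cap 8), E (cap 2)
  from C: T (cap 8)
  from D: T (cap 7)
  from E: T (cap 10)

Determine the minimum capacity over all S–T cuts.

14

Augment S→A→C→T: bottleneck 4, flow now 4.
Augment S→B→C→T: bottleneck 2, flow now 6.
Augment S→B→D→T: bottleneck 7, flow now 13.
Augment S→B→E→T: bottleneck 1, flow now 14.
No augmenting path remains; maximum flow = 14.
By max-flow min-cut, the minimum cut capacity equals the max flow.
In the residual graph, reachable from S: {S}.
Min-cut edges: S→A (4), S→B (10); capacity 4 + 10 = 14.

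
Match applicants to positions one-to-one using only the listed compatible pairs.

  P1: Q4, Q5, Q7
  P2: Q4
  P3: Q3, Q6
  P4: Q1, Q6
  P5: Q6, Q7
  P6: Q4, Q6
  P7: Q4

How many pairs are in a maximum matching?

Unit-capacity flow: source→left, listed edges, right→sink; max matching = max flow.
Augmenting path P1→Q4 (+1); matched 1.
Augmenting path P3→Q3 (+1); matched 2.
Augmenting path P4→Q1 (+1); matched 3.
Augmenting path P5→Q6 (+1); matched 4.
Augmenting path P2→Q4→P1→Q5 (+1); matched 5.
Augmenting path P6→Q6→P5→Q7 (+1); matched 6.
No augmenting path remains; maximum matching = 6.
König certificate: {P1, P3, P4, P5, P6, Q4} is a vertex cover of size 6 (every listed pair touches it), so no matching can be larger.

6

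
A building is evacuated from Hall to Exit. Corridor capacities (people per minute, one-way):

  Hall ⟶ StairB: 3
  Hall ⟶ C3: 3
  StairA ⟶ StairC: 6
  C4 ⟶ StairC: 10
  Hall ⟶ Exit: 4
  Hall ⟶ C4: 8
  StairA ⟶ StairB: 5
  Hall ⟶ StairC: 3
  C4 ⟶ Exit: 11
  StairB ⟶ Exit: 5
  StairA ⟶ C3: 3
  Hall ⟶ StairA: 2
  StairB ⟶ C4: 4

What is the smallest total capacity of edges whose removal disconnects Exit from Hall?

17

Augment Hall→Exit: bottleneck 4, flow now 4.
Augment Hall→C4→Exit: bottleneck 8, flow now 12.
Augment Hall→StairB→Exit: bottleneck 3, flow now 15.
Augment Hall→StairA→StairB→Exit: bottleneck 2, flow now 17.
No augmenting path remains; maximum flow = 17.
By max-flow min-cut, the minimum cut capacity equals the max flow.
In the residual graph, reachable from Hall: {Hall, StairC, C3}.
Min-cut edges: Hall→StairA (2), Hall→C4 (8), Hall→StairB (3), Hall→Exit (4); capacity 2 + 8 + 3 + 4 = 17.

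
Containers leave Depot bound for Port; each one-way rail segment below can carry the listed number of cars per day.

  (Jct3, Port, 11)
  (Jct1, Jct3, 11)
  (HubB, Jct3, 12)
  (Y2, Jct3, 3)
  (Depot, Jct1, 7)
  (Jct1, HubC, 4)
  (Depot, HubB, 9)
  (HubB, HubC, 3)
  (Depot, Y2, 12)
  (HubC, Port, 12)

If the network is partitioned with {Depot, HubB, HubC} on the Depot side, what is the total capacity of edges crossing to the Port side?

43

Edges leaving {Depot, HubB, HubC}: Depot→Y2 (12), Depot→Jct1 (7), HubB→Jct3 (12), HubC→Port (12).
Cut capacity = 12 + 7 + 12 + 12 = 43.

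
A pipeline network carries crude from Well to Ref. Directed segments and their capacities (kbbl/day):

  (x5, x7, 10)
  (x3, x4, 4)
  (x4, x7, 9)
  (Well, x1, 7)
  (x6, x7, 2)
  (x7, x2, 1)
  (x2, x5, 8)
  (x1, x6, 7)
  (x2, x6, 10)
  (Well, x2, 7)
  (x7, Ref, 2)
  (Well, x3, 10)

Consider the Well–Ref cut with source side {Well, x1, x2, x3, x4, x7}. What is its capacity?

Edges leaving {Well, x1, x2, x3, x4, x7}: x1→x6 (7), x2→x5 (8), x2→x6 (10), x7→Ref (2).
Cut capacity = 7 + 8 + 10 + 2 = 27.

27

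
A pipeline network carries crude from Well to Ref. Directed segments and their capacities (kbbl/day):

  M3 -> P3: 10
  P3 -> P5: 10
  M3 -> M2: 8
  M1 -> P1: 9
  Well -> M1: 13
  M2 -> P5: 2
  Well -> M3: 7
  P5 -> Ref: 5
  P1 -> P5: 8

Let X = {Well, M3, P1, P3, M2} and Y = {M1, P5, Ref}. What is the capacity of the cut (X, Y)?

33

Edges leaving {Well, M3, P1, P3, M2}: Well→M1 (13), P1→P5 (8), P3→P5 (10), M2→P5 (2).
Cut capacity = 13 + 8 + 10 + 2 = 33.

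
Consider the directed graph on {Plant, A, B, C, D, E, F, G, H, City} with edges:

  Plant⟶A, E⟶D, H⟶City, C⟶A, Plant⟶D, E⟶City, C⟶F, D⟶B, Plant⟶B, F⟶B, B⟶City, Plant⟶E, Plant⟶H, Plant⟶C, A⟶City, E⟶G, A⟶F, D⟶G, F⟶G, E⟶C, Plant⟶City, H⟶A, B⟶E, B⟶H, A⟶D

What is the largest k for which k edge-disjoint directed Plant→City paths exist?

5

Assign every edge capacity 1; by Menger, the answer equals the max flow.
Path Plant→City (+1); total 1.
Path Plant→A→City (+1); total 2.
Path Plant→B→City (+1); total 3.
Path Plant→E→City (+1); total 4.
Path Plant→H→City (+1); total 5.
No residual Plant→City path; max flow = 5.
Certifying cut of size 5: {A→City, B→City, E→City, H→City, Plant→City}.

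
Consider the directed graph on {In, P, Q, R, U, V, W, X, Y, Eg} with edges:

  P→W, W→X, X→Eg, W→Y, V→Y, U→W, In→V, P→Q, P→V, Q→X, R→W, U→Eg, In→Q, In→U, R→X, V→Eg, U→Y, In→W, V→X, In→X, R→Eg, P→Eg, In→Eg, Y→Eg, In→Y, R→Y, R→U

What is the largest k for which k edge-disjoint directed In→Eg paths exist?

Assign every edge capacity 1; by Menger, the answer equals the max flow.
Path In→Eg (+1); total 1.
Path In→U→Eg (+1); total 2.
Path In→V→Eg (+1); total 3.
Path In→X→Eg (+1); total 4.
Path In→Y→Eg (+1); total 5.
No residual In→Eg path; max flow = 5.
Certifying cut of size 5: {In→Eg, In→U, In→V, X→Eg, Y→Eg}.

5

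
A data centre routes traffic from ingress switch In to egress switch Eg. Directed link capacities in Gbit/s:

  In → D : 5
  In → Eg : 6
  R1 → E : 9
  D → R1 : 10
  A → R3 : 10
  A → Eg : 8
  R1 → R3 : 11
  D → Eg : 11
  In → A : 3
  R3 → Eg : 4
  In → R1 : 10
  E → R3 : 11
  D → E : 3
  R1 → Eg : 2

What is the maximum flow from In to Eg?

Augment In→Eg: bottleneck 6, flow now 6.
Augment In→D→Eg: bottleneck 5, flow now 11.
Augment In→A→Eg: bottleneck 3, flow now 14.
Augment In→R1→Eg: bottleneck 2, flow now 16.
Augment In→R1→R3→Eg: bottleneck 4, flow now 20.
No augmenting path remains; maximum flow = 20.
In the residual graph, reachable from In: {In, R1, E, R3}.
Min-cut edges: In→D (5), In→A (3), In→Eg (6), R1→Eg (2), R3→Eg (4); capacity 5 + 3 + 6 + 2 + 4 = 20.
This cut is saturated, so no flow can exceed 20.

20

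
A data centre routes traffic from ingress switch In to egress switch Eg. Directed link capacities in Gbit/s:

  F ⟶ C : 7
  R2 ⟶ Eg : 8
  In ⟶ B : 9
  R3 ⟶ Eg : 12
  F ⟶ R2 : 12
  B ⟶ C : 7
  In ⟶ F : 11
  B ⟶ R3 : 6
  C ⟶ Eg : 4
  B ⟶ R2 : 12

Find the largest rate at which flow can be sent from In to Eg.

18

Augment In→B→R3→Eg: bottleneck 6, flow now 6.
Augment In→B→C→Eg: bottleneck 3, flow now 9.
Augment In→F→C→Eg: bottleneck 1, flow now 10.
Augment In→F→R2→Eg: bottleneck 8, flow now 18.
No augmenting path remains; maximum flow = 18.
In the residual graph, reachable from In: {In, B, F, C, R2}.
Min-cut edges: B→R3 (6), C→Eg (4), R2→Eg (8); capacity 6 + 4 + 8 = 18.
This cut is saturated, so no flow can exceed 18.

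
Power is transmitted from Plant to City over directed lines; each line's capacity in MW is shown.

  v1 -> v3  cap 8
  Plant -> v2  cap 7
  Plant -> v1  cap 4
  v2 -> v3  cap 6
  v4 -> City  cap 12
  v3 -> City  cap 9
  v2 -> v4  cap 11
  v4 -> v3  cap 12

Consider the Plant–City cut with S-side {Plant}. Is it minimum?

Given cut capacity: 4 + 7 = 11.
Augment Plant→v1→v3→City: bottleneck 4, flow now 4.
Augment Plant→v2→v3→City: bottleneck 5, flow now 9.
Augment Plant→v2→v4→City: bottleneck 2, flow now 11.
No augmenting path remains; maximum flow = 11.
Cut capacity 11 equals the max flow, so it is a minimum cut.

Yes — it is a minimum cut (capacity 11).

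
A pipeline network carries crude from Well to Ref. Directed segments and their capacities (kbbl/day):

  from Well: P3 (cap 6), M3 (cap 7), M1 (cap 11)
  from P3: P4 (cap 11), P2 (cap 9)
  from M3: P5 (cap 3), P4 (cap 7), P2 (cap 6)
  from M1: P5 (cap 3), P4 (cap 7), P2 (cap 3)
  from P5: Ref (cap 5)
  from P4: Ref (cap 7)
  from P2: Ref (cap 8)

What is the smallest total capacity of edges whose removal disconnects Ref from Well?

Augment Well→P3→P4→Ref: bottleneck 6, flow now 6.
Augment Well→M3→P5→Ref: bottleneck 3, flow now 9.
Augment Well→M3→P4→Ref: bottleneck 1, flow now 10.
Augment Well→M3→P2→Ref: bottleneck 3, flow now 13.
Augment Well→M1→P5→Ref: bottleneck 2, flow now 15.
Augment Well→M1→P2→Ref: bottleneck 3, flow now 18.
Augment Well→M1→P5→M3→P2→Ref: bottleneck 1, flow now 19. (uses reverse residual edge)
Augment Well→M1→P4→P3→P2→Ref: bottleneck 1, flow now 20. (uses reverse residual edge)
No augmenting path remains; maximum flow = 20.
By max-flow min-cut, the minimum cut capacity equals the max flow.
In the residual graph, reachable from Well: {Well, P3, M3, M1, P5, P4, P2}.
Min-cut edges: P5→Ref (5), P4→Ref (7), P2→Ref (8); capacity 5 + 7 + 8 = 20.

20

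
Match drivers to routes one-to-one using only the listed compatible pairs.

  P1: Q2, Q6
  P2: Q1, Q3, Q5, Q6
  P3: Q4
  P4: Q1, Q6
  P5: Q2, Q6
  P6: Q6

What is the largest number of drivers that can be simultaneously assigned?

5

Unit-capacity flow: source→left, listed edges, right→sink; max matching = max flow.
Augmenting path P1→Q2 (+1); matched 1.
Augmenting path P2→Q1 (+1); matched 2.
Augmenting path P3→Q4 (+1); matched 3.
Augmenting path P4→Q6 (+1); matched 4.
Augmenting path P5→Q6→P4→Q1→P2→Q3 (+1); matched 5.
No augmenting path remains; maximum matching = 5.
König certificate: {P2, P3, P4, Q2, Q6} is a vertex cover of size 5 (every listed pair touches it), so no matching can be larger.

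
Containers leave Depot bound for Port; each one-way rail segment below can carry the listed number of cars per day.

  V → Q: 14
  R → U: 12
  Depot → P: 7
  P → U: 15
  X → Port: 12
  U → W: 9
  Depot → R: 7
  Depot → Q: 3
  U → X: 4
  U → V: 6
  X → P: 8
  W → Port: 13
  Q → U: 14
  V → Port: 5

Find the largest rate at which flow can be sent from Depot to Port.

Augment Depot→P→U→V→Port: bottleneck 5, flow now 5.
Augment Depot→P→U→W→Port: bottleneck 2, flow now 7.
Augment Depot→Q→U→W→Port: bottleneck 3, flow now 10.
Augment Depot→R→U→W→Port: bottleneck 4, flow now 14.
Augment Depot→R→U→X→Port: bottleneck 3, flow now 17.
No augmenting path remains; maximum flow = 17.
In the residual graph, reachable from Depot: {Depot}.
Min-cut edges: Depot→P (7), Depot→Q (3), Depot→R (7); capacity 7 + 3 + 7 = 17.
This cut is saturated, so no flow can exceed 17.

17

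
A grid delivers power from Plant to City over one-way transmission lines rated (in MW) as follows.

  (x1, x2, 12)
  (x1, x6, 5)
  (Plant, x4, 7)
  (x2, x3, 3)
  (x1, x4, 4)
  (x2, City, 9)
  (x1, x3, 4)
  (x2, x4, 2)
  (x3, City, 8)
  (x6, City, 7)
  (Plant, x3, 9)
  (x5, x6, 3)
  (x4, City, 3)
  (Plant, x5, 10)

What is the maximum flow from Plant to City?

14

Augment Plant→x3→City: bottleneck 8, flow now 8.
Augment Plant→x4→City: bottleneck 3, flow now 11.
Augment Plant→x5→x6→City: bottleneck 3, flow now 14.
No augmenting path remains; maximum flow = 14.
In the residual graph, reachable from Plant: {Plant, x3, x4, x5}.
Min-cut edges: x3→City (8), x4→City (3), x5→x6 (3); capacity 8 + 3 + 3 = 14.
This cut is saturated, so no flow can exceed 14.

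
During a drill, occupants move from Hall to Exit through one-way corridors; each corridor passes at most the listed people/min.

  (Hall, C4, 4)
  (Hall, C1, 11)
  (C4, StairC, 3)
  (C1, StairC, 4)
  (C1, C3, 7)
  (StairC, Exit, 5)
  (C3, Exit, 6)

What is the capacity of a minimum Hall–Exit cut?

11

Augment Hall→C4→StairC→Exit: bottleneck 3, flow now 3.
Augment Hall→C1→StairC→Exit: bottleneck 2, flow now 5.
Augment Hall→C1→C3→Exit: bottleneck 6, flow now 11.
No augmenting path remains; maximum flow = 11.
By max-flow min-cut, the minimum cut capacity equals the max flow.
In the residual graph, reachable from Hall: {Hall, C4, C1, StairC, C3}.
Min-cut edges: StairC→Exit (5), C3→Exit (6); capacity 5 + 6 = 11.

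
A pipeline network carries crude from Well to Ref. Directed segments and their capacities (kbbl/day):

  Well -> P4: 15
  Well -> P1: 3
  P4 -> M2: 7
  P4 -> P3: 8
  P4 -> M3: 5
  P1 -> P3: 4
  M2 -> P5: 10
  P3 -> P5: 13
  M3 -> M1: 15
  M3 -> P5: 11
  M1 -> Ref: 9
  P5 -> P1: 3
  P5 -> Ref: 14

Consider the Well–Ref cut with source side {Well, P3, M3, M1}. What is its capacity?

Edges leaving {Well, P3, M3, M1}: Well→P4 (15), Well→P1 (3), P3→P5 (13), M3→P5 (11), M1→Ref (9).
Cut capacity = 15 + 3 + 13 + 11 + 9 = 51.

51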